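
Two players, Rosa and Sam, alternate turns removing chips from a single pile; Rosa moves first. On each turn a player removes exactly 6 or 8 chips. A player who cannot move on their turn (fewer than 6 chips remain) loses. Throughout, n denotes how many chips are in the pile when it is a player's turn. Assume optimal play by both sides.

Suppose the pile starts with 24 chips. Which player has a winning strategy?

Classify positions by backward induction: terminal positions (no move available) are L. From any other position, the mover wins iff some move reaches an L.
n=0: no move → L
n=1: no move → L
n=2: no move → L
n=3: no move → L
n=4: no move → L
n=5: no move → L
n=6: reaches L-position 0 → W
n=7: reaches L-position 1 → W
n=8: reaches L-position 2 → W
n=9: reaches L-position 3 → W
n=10: reaches L-position 4 → W
n=11: reaches L-position 5 → W
n=12: reaches L-position 4 → W
n=13: reaches L-position 5 → W
n=14: only reaches 8(W), 6(W), all W → L
n=15: only reaches 9(W), 7(W), all W → L
n=16: only reaches 10(W), 8(W), all W → L
n=17: only reaches 11(W), 9(W), all W → L
n=18: only reaches 12(W), 10(W), all W → L
n=19: only reaches 13(W), 11(W), all W → L
n=20: reaches L-position 14 → W
n=21: reaches L-position 15 → W
n=22: reaches L-position 16 → W
n=23: reaches L-position 17 → W
n=24: reaches L-position 18 → W
The starting position 24 is W: Rosa should remove 6, leaving 18, handing over an L position.

Rosa wins.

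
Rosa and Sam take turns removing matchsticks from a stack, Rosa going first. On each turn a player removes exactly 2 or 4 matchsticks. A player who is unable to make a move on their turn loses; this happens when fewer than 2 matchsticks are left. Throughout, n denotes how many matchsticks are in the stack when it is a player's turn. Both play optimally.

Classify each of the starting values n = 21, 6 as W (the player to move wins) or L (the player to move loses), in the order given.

Classify positions by backward induction: terminal positions (no move available) are L. From any other position, the mover wins iff some move reaches an L.
n=0: no move → L
n=1: no move → L
n=2: can move to 0, which is L ⇒ W
n=3: can move to 1, which is L ⇒ W
n=4: can move to 0, which is L ⇒ W
n=5: can move to 1, which is L ⇒ W
n=6: moves to 4(W), 2(W); every one is W ⇒ L
n=7: moves to 5(W), 3(W); every one is W ⇒ L
n=8: can move to 6, which is L ⇒ W
n=9: can move to 7, which is L ⇒ W
n=10: can move to 6, which is L ⇒ W
n=11: can move to 7, which is L ⇒ W
n=12: moves to 10(W), 8(W); every one is W ⇒ L
n=13: moves to 11(W), 9(W); every one is W ⇒ L
n=14: can move to 12, which is L ⇒ W
n=15: can move to 13, which is L ⇒ W
n=16: can move to 12, which is L ⇒ W
n=17: can move to 13, which is L ⇒ W
n=18: moves to 16(W), 14(W); every one is W ⇒ L
n=19: moves to 17(W), 15(W); every one is W ⇒ L
n=20: can move to 18, which is L ⇒ W
n=21: can move to 19, which is L ⇒ W

21: W, 6: L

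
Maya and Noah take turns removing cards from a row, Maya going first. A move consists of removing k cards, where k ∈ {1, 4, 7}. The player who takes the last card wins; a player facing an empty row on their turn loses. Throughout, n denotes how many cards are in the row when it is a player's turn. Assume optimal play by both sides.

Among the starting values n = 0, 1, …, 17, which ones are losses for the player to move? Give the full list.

Positions with no move are L. A position that does have a move is losing for the player to move precisely when every available move leads to a winning position for the opponent. Fill in the labels:
n=0: no move → L
n=1: can move to 0, which is L ⇒ W
n=2: the only move is to 1(W), a W ⇒ L
n=3: can move to 2, which is L ⇒ W
n=4: can move to 0, which is L ⇒ W
n=5: moves to 4(W), 1(W); every one is W ⇒ L
n=6: can move to 5, which is L ⇒ W
n=7: can move to 0, which is L ⇒ W
n=8: moves to 7(W), 4(W), 1(W); every one is W ⇒ L
n=9: can move to 8, which is L ⇒ W
n=10: moves to 9(W), 6(W), 3(W); every one is W ⇒ L
n=11: can move to 10, which is L ⇒ W
n=12: can move to 8, which is L ⇒ W
n=13: moves to 12(W), 9(W), 6(W); every one is W ⇒ L
n=14: can move to 13, which is L ⇒ W
n=15: can move to 8, which is L ⇒ W
n=16: moves to 15(W), 12(W), 9(W); every one is W ⇒ L
n=17: can move to 16, which is L ⇒ W
Reading off the rows marked L gives the requested list; there are 7 such values of n.

0, 2, 5, 8, 10, 13, 16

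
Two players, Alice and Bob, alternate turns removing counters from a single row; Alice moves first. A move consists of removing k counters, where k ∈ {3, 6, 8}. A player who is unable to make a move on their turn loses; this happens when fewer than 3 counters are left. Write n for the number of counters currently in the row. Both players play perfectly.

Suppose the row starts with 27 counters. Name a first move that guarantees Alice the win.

Build the W/L table. Terminal = L. A non-terminal position is W if it has a move to some L; otherwise it is L.
n=0: no move → L
n=1: no move → L
n=2: no move → L
n=3: W (go to 0, an L position)
n=4: W (go to 1, an L position)
n=5: W (go to 2, an L position)
n=6: W (go to 0, an L position)
n=7: W (go to 1, an L position)
n=8: W (go to 2, an L position)
n=9: W (go to 1, an L position)
n=10: W (go to 2, an L position)
n=11: L (options 8(W), 5(W), 3(W) are all W)
n=12: L (options 9(W), 6(W), 4(W) are all W)
n=13: L (options 10(W), 7(W), 5(W) are all W)
n=14: W (go to 11, an L position)
n=15: W (go to 12, an L position)
n=16: W (go to 13, an L position)
n=17: W (go to 11, an L position)
n=18: W (go to 12, an L position)
n=19: W (go to 13, an L position)
n=20: W (go to 12, an L position)
n=21: W (go to 13, an L position)
n=22: L (options 19(W), 16(W), 14(W) are all W)
n=23: L (options 20(W), 17(W), 15(W) are all W)
n=24: L (options 21(W), 18(W), 16(W) are all W)
n=25: W (go to 22, an L position)
n=26: W (go to 23, an L position)
n=27: W (go to 24, an L position)
From 27, the L positions reachable in one move are: 24.

Remove 3, leaving 24.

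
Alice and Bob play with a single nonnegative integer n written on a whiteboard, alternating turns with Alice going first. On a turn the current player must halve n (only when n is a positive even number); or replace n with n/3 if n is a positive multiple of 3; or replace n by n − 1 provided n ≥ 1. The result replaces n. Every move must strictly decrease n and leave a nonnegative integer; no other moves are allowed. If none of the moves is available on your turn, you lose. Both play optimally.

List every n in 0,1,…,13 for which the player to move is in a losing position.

Work bottom-up. With no move the player to move loses. Otherwise the position is W if at least one move leads to an L position for the opponent, and L if every move leads to a W.
n=0: no move → L
n=1: reaches L-position 0 → W
n=2: only reaches 1(W), which is W → L
n=3: reaches L-position 2 → W
n=4: reaches L-position 2 → W
n=5: only reaches 4(W), which is W → L
n=6: reaches L-position 2 → W
n=7: only reaches 6(W), which is W → L
n=8: reaches L-position 7 → W
n=9: only reaches 3(W), 8(W), all W → L
n=10: reaches L-position 5 → W
n=11: only reaches 10(W), which is W → L
n=12: reaches L-position 11 → W
n=13: only reaches 12(W), which is W → L
The losing starting values of n are exactly the entries labelled L in this table (7 of them).

0, 2, 5, 7, 9, 11, 13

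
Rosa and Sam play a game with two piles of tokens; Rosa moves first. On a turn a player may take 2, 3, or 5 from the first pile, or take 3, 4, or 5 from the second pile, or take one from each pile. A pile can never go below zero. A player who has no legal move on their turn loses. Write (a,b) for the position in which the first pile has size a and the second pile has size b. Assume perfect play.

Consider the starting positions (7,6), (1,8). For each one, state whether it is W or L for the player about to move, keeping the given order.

(7,6): W, (1,8): L

Build the W/L table. Terminal = L. A non-terminal position is W if it has a move to some L; otherwise it is L.
No move ever increases a pile, so every position that can arise here has a ≤ 7 and b ≤ 8; it is enough to label the cells with 0 ≤ a ≤ 7 and 0 ≤ b ≤ 8.
Every move lowers a or b (never raises either), so fill the grid row by row in increasing a, and left to right within a row: each cell's successors are then already labelled.
      b=0  b=1  b=2  b=3  b=4  b=5  b=6  b=7  b=8
a=0:    L    L    L    W    W    W    W    W    L
a=1:    L    W    W    W    W    W    L    L    L
a=2:    W    W    W    L    L    L    W    W    W
a=3:    W    W    W    L    W    W    W    W    W
a=4:    W    L    L    W    W    W    W    W    W
a=5:    W    W    W    W    W    W    L    L    W
a=6:    W    W    W    W    L    L    W    W    W
a=7:    L    W    W    W    W    W    W    W    L
Cells with no legal move (terminal, hence L): (0,0), (0,1), (0,2), (1,0).
The remaining L cells, each justified by listing all of its moves:
(0,8): →(0,5)(W), (0,4)(W), (0,3)(W) — all W, so L
(1,6): →(1,3)(W), (1,2)(W), (1,1)(W), (0,5)(W) — all W, so L
(1,7): →(1,4)(W), (1,3)(W), (1,2)(W), (0,6)(W) — all W, so L
(1,8): →(1,5)(W), (1,4)(W), (1,3)(W), (0,7)(W) — all W, so L
(2,3): →(0,3)(W), (2,0)(W), (1,2)(W) — all W, so L
(2,4): →(0,4)(W), (2,1)(W), (2,0)(W), (1,3)(W) — all W, so L
(2,5): →(0,5)(W), (2,2)(W), (2,1)(W), (2,0)(W), (1,4)(W) — all W, so L
(3,3): →(1,3)(W), (0,3)(W), (3,0)(W), (2,2)(W) — all W, so L
(4,1): →(2,1)(W), (1,1)(W), (3,0)(W) — all W, so L
(4,2): →(2,2)(W), (1,2)(W), (3,1)(W) — all W, so L
(5,6): →(3,6)(W), (2,6)(W), (0,6)(W), (5,3)(W), (5,2)(W), (5,1)(W), (4,5)(W) — all W, so L
(5,7): →(3,7)(W), (2,7)(W), (0,7)(W), (5,4)(W), (5,3)(W), (5,2)(W), (4,6)(W) — all W, so L
(6,4): →(4,4)(W), (3,4)(W), (1,4)(W), (6,1)(W), (6,0)(W), (5,3)(W) — all W, so L
(6,5): →(4,5)(W), (3,5)(W), (1,5)(W), (6,2)(W), (6,1)(W), (6,0)(W), (5,4)(W) — all W, so L
(7,0): →(5,0)(W), (4,0)(W), (2,0)(W) — all W, so L
(7,8): →(5,8)(W), (4,8)(W), (2,8)(W), (7,5)(W), (7,4)(W), (7,3)(W), (6,7)(W) — all W, so L
Every other cell has at least one move into one of the L cells above, so it is W.
(7,6): the move to (5,6) reaches an L cell, so W
(1,8): one of the L cells justified above, so L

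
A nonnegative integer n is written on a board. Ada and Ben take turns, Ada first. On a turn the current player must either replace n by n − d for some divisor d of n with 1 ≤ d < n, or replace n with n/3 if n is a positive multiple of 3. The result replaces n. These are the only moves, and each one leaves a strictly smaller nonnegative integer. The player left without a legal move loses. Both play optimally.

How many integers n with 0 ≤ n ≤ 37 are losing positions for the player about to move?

15

Compute win/loss labels from the base case upward. A position with no move is L. Any other position is W if it can reach an L in one move, else L.
n=0: no move → L
n=1: no move → L
n=2: can move to 1, which is L ⇒ W
n=3: can move to 1, which is L ⇒ W
n=4: moves to 2(W), 3(W); every one is W ⇒ L
n=5: can move to 4, which is L ⇒ W
n=6: can move to 4, which is L ⇒ W
n=7: the only move is to 6(W), a W ⇒ L
n=8: can move to 4, which is L ⇒ W
n=9: moves to 3(W), 6(W), 8(W); every one is W ⇒ L
n=10: can move to 9, which is L ⇒ W
n=11: the only move is to 10(W), a W ⇒ L
n=12: can move to 4, which is L ⇒ W
n=13: the only move is to 12(W), a W ⇒ L
n=14: can move to 7, which is L ⇒ W
n=15: moves to 5(W), 10(W), 12(W), 14(W); every one is W ⇒ L
n=16: can move to 15, which is L ⇒ W
n=17: the only move is to 16(W), a W ⇒ L
n=18: can move to 9, which is L ⇒ W
n=19: the only move is to 18(W), a W ⇒ L
n=20: can move to 15, which is L ⇒ W
n=21: can move to 7, which is L ⇒ W
n=22: can move to 11, which is L ⇒ W
n=23: the only move is to 22(W), a W ⇒ L
n=24: can move to 23, which is L ⇒ W
n=25: moves to 20(W), 24(W); every one is W ⇒ L
n=26: can move to 13, which is L ⇒ W
n=27: can move to 9, which is L ⇒ W
n=28: moves to 14(W), 21(W), 24(W), 26(W), 27(W); every one is W ⇒ L
n=29: can move to 28, which is L ⇒ W
n=30: can move to 15, which is L ⇒ W
n=31: the only move is to 30(W), a W ⇒ L
n=32: can move to 28, which is L ⇒ W
n=33: can move to 11, which is L ⇒ W
n=34: can move to 17, which is L ⇒ W
n=35: can move to 28, which is L ⇒ W
n=36: moves to 12(W), 18(W), 24(W), 27(W), 30(W), 32(W), 33(W), 34(W), 35(W); every one is W ⇒ L
n=37: can move to 36, which is L ⇒ W
L entries with 0 ≤ n ≤ 37: n = 0, 1, 4, 7, 9, 11, 13, 15, 17, 19, 23, 25, 28, 31, 36; that makes 15.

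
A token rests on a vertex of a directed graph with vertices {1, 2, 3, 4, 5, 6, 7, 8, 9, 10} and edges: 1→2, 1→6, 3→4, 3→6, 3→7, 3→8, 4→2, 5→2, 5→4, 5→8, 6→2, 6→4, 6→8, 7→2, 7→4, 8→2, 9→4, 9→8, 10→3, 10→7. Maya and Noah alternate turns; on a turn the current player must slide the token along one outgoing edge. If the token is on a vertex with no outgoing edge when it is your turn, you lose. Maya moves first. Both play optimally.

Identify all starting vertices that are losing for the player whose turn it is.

2, 3, 9

Build the W/L table. Terminal = L. A non-terminal position is W if it has a move to some L; otherwise it is L.
Every edge goes from a vertex to one that appears earlier in the order 2, 4, 7, 8, 5, 6, 1, 9, 3, 10, so processing vertices in that order labels each vertex after all of its successors.
2: no outgoing edge → L
4: reaches L-position 2 → W
7: reaches L-position 2 → W
8: reaches L-position 2 → W
5: reaches L-position 2 → W
6: reaches L-position 2 → W
1: reaches L-position 2 → W
9: only reaches 8(W), 4(W), all W → L
3: only reaches 6(W), 8(W), 7(W), 4(W), all W → L
10: reaches L-position 3 → W
Reading off the rows marked L gives the requested list; there are 3 such vertices.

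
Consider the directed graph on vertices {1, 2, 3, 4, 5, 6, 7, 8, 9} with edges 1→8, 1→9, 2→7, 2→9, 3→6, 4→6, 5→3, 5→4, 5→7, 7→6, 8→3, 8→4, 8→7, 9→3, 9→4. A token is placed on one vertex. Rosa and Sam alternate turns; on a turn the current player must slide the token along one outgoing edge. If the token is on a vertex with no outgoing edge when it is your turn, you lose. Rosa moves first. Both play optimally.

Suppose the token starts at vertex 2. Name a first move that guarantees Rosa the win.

Compute win/loss labels from the base case upward. A position with no move is L. Any other position is W if it can reach an L in one move, else L.
Every edge goes from a vertex to one that appears earlier in the order 6, 4, 3, 7, 9, 8, 5, 1, 2, so processing vertices in that order labels each vertex after all of its successors.
6: no outgoing edge → L
4: →6(L), so W
3: →6(L), so W
7: →6(L), so W
9: →3(W), 4(W) — all W, so L
8: →7(W), 3(W), 4(W) — all W, so L
5: →7(W), 3(W), 4(W) — all W, so L
1: →8(L), so W
2: →9(L), so W
From 2, the L positions reachable in one move are: 9.

Move to 9.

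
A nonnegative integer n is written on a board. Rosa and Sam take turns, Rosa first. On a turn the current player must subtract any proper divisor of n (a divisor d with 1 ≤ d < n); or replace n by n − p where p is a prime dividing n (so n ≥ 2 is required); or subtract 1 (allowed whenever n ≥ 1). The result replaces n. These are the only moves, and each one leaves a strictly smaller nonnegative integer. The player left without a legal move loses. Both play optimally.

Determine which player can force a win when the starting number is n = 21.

Label each position W (a win for the player to move) or L (a loss). A position with no legal move is L; any other position is W exactly when some move reaches an L, and L when every move reaches a W.
n=0: no move → L
n=1: →0(L), so W
n=2: →0(L), so W
n=3: →0(L), so W
n=4: →2(W), 3(W) — all W, so L
n=5: →0(L), so W
n=6: →4(L), so W
n=7: →0(L), so W
n=8: →4(L), so W
n=9: →6(W), 8(W) — all W, so L
n=10: →9(L), so W
n=11: →0(L), so W
n=12: →9(L), so W
n=13: →0(L), so W
n=14: →7(W), 12(W), 13(W) — all W, so L
n=15: →14(L), so W
n=16: →14(L), so W
n=17: →0(L), so W
n=18: →9(L), so W
n=19: →0(L), so W
n=20: →10(W), 15(W), 16(W), 18(W), 19(W) — all W, so L
n=21: →14(L), so W
The starting position 21 is W: Rosa should move to 14, handing over an L position.

Rosa wins.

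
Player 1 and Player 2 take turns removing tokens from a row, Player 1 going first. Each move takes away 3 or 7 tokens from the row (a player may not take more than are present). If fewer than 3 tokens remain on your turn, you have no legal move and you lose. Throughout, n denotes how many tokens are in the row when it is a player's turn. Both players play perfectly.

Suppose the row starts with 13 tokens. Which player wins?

Build the W/L table. Terminal = L. A non-terminal position is W if it has a move to some L; otherwise it is L.
n=0: no move → L
n=1: no move → L
n=2: no move → L
n=3: →0(L), so W
n=4: →1(L), so W
n=5: →2(L), so W
n=6: →3(W) only, which is W, so L
n=7: →0(L), so W
n=8: →1(L), so W
n=9: →6(L), so W
n=10: →7(W), 3(W) — all W, so L
n=11: →8(W), 4(W) — all W, so L
n=12: →9(W), 5(W) — all W, so L
n=13: →10(L), so W
The starting position 13 is W: Player 1 should remove 3, leaving 10, handing over an L position.

Player 1 wins.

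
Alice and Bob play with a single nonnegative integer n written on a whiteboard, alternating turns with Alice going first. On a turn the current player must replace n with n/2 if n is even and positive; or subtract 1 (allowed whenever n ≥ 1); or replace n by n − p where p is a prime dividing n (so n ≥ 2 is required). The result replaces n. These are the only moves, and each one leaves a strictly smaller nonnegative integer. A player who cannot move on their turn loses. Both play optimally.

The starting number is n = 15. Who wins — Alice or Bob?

Alice wins.

Positions with no move are L. A position that does have a move is losing for the player to move precisely when every available move leads to a winning position for the opponent. Fill in the labels:
n=0: no move → L
n=1: can move to 0, which is L ⇒ W
n=2: can move to 0, which is L ⇒ W
n=3: can move to 0, which is L ⇒ W
n=4: moves to 2(W), 3(W); every one is W ⇒ L
n=5: can move to 0, which is L ⇒ W
n=6: can move to 4, which is L ⇒ W
n=7: can move to 0, which is L ⇒ W
n=8: can move to 4, which is L ⇒ W
n=9: moves to 6(W), 8(W); every one is W ⇒ L
n=10: can move to 9, which is L ⇒ W
n=11: can move to 0, which is L ⇒ W
n=12: can move to 9, which is L ⇒ W
n=13: can move to 0, which is L ⇒ W
n=14: moves to 7(W), 12(W), 13(W); every one is W ⇒ L
n=15: can move to 14, which is L ⇒ W
The starting position 15 is W: Alice should move to 14, handing over an L position.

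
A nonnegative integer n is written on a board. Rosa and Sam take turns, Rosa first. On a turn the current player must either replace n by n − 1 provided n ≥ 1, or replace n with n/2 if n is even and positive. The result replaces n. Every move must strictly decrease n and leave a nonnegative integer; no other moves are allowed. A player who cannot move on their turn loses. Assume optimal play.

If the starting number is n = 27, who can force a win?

Sam wins.

Work bottom-up. With no move the player to move loses. Otherwise the position is W if at least one move leads to an L position for the opponent, and L if every move leads to a W.
n=0: no move → L
n=1: can move to 0, which is L ⇒ W
n=2: the only move is to 1(W), a W ⇒ L
n=3: can move to 2, which is L ⇒ W
n=4: can move to 2, which is L ⇒ W
n=5: the only move is to 4(W), a W ⇒ L
n=6: can move to 5, which is L ⇒ W
n=7: the only move is to 6(W), a W ⇒ L
n=8: can move to 7, which is L ⇒ W
n=9: the only move is to 8(W), a W ⇒ L
n=10: can move to 5, which is L ⇒ W
n=11: the only move is to 10(W), a W ⇒ L
n=12: can move to 11, which is L ⇒ W
n=13: the only move is to 12(W), a W ⇒ L
n=14: can move to 7, which is L ⇒ W
n=15: the only move is to 14(W), a W ⇒ L
n=16: can move to 15, which is L ⇒ W
n=17: the only move is to 16(W), a W ⇒ L
n=18: can move to 9, which is L ⇒ W
n=19: the only move is to 18(W), a W ⇒ L
n=20: can move to 19, which is L ⇒ W
n=21: the only move is to 20(W), a W ⇒ L
n=22: can move to 11, which is L ⇒ W
n=23: the only move is to 22(W), a W ⇒ L
n=24: can move to 23, which is L ⇒ W
n=25: the only move is to 24(W), a W ⇒ L
n=26: can move to 13, which is L ⇒ W
n=27: the only move is to 26(W), a W ⇒ L
Every move from 27 reaches a W position, so the mover loses.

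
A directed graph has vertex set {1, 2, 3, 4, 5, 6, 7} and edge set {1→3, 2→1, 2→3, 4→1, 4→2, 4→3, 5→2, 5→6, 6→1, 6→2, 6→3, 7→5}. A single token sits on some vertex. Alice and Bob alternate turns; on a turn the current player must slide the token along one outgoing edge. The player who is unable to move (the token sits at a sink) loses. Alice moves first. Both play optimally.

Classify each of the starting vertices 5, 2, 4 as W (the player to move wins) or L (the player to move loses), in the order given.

5: L, 2: W, 4: W

Compute win/loss labels from the base case upward. A position with no move is L. Any other position is W if it can reach an L in one move, else L.
Every edge goes from a vertex to one that appears earlier in the order 3, 1, 2, 6, 4, 5, 7, so processing vertices in that order labels each vertex after all of its successors.
3: no outgoing edge → L
1: can move to 3, which is L ⇒ W
2: can move to 3, which is L ⇒ W
6: can move to 3, which is L ⇒ W
4: can move to 3, which is L ⇒ W
5: moves to 6(W), 2(W); every one is W ⇒ L
7: can move to 5, which is L ⇒ W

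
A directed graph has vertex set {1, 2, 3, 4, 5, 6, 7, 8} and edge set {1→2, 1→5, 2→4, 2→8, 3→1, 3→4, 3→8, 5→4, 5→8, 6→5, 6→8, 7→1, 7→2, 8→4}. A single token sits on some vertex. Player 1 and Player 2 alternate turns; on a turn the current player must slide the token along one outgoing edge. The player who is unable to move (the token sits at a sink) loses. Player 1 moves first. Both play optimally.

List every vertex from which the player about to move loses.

1, 4, 6

Label each position W (a win for the player to move) or L (a loss). A position with no legal move is L; any other position is W exactly when some move reaches an L, and L when every move reaches a W.
Every edge goes from a vertex to one that appears earlier in the order 4, 8, 5, 2, 6, 1, 7, 3, so processing vertices in that order labels each vertex after all of its successors.
4: no outgoing edge → L
8: →4(L), so W
5: →4(L), so W
2: →4(L), so W
6: →5(W), 8(W) — all W, so L
1: →2(W), 5(W) — all W, so L
7: →1(L), so W
3: →1(L), so W
Reading off the rows marked L gives the requested list; there are 3 such vertices.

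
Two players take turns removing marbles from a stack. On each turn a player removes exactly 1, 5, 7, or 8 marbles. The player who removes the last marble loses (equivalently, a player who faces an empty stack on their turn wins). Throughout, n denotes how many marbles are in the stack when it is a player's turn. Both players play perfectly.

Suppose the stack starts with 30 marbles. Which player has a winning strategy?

The first player wins.

Use the standard recursion: the mover wins at a terminal position; elsewhere, the mover wins exactly when some move hands the opponent an L position.
n=0: no move; the opponent has just taken the last marble and therefore loses → W
n=1: the only move is to 0(W), a W ⇒ L
n=2: can move to 1, which is L ⇒ W
n=3: the only move is to 2(W), a W ⇒ L
n=4: can move to 3, which is L ⇒ W
n=5: moves to 4(W), 0(W); every one is W ⇒ L
n=6: can move to 5, which is L ⇒ W
n=7: moves to 6(W), 2(W), 0(W); every one is W ⇒ L
n=8: can move to 7, which is L ⇒ W
n=9: can move to 1, which is L ⇒ W
n=10: can move to 5, which is L ⇒ W
n=11: can move to 3, which is L ⇒ W
n=12: can move to 7, which is L ⇒ W
n=13: can move to 5, which is L ⇒ W
n=14: can move to 7, which is L ⇒ W
n=15: can move to 7, which is L ⇒ W
n=16: moves to 15(W), 11(W), 9(W), 8(W); every one is W ⇒ L
n=17: can move to 16, which is L ⇒ W
n=18: moves to 17(W), 13(W), 11(W), 10(W); every one is W ⇒ L
n=19: can move to 18, which is L ⇒ W
n=20: moves to 19(W), 15(W), 13(W), 12(W); every one is W ⇒ L
n=21: can move to 20, which is L ⇒ W
n=22: moves to 21(W), 17(W), 15(W), 14(W); every one is W ⇒ L
n=23: can move to 22, which is L ⇒ W
n=24: can move to 16, which is L ⇒ W
n=25: can move to 20, which is L ⇒ W
n=26: can move to 18, which is L ⇒ W
n=27: can move to 22, which is L ⇒ W
n=28: can move to 20, which is L ⇒ W
n=29: can move to 22, which is L ⇒ W
n=30: can move to 22, which is L ⇒ W
The starting position 30 is W: the player to move should remove 8, leaving 22, handing over an L position.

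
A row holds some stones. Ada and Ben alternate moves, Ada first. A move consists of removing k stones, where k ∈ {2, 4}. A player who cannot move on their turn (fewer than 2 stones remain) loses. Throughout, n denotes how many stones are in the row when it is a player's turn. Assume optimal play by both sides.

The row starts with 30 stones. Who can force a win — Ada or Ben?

Use the standard recursion: the mover loses at a terminal position; elsewhere, the mover wins exactly when some move hands the opponent an L position.
n=0: no move → L
n=1: no move → L
n=2: can move to 0, which is L ⇒ W
n=3: can move to 1, which is L ⇒ W
n=4: can move to 0, which is L ⇒ W
n=5: can move to 1, which is L ⇒ W
n=6: moves to 4(W), 2(W); every one is W ⇒ L
n=7: moves to 5(W), 3(W); every one is W ⇒ L
n=8: can move to 6, which is L ⇒ W
n=9: can move to 7, which is L ⇒ W
n=10: can move to 6, which is L ⇒ W
n=11: can move to 7, which is L ⇒ W
n=12: moves to 10(W), 8(W); every one is W ⇒ L
n=13: moves to 11(W), 9(W); every one is W ⇒ L
n=14: can move to 12, which is L ⇒ W
n=15: can move to 13, which is L ⇒ W
n=16: can move to 12, which is L ⇒ W
n=17: can move to 13, which is L ⇒ W
n=18: moves to 16(W), 14(W); every one is W ⇒ L
n=19: moves to 17(W), 15(W); every one is W ⇒ L
n=20: can move to 18, which is L ⇒ W
n=21: can move to 19, which is L ⇒ W
n=22: can move to 18, which is L ⇒ W
n=23: can move to 19, which is L ⇒ W
n=24: moves to 22(W), 20(W); every one is W ⇒ L
n=25: moves to 23(W), 21(W); every one is W ⇒ L
n=26: can move to 24, which is L ⇒ W
n=27: can move to 25, which is L ⇒ W
n=28: can move to 24, which is L ⇒ W
n=29: can move to 25, which is L ⇒ W
n=30: moves to 28(W), 26(W); every one is W ⇒ L
The starting position 30 is L: whatever Ada does, the opponent receives a W position.

Ben wins.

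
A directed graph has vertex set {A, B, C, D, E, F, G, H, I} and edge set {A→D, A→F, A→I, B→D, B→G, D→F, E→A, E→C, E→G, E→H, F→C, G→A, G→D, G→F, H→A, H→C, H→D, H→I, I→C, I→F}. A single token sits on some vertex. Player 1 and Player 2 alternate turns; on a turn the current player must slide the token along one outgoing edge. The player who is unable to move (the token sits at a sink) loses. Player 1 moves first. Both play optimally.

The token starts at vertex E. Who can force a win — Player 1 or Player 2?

Player 1 wins.

Work bottom-up. With no move the player to move loses. Otherwise the position is W if at least one move leads to an L position for the opponent, and L if every move leads to a W.
Every edge goes from a vertex to one that appears earlier in the order C, F, D, I, A, H, G, E, B, so processing vertices in that order labels each vertex after all of its successors.
C: no outgoing edge → L
F: W (go to C, an L position)
D: L (sole option F(W) is W)
I: W (go to C, an L position)
A: W (go to D, an L position)
H: W (go to D, an L position)
G: W (go to D, an L position)
E: W (go to C, an L position)
B: W (go to D, an L position)
The starting position E is W: Player 1 should move to C, handing over an L position.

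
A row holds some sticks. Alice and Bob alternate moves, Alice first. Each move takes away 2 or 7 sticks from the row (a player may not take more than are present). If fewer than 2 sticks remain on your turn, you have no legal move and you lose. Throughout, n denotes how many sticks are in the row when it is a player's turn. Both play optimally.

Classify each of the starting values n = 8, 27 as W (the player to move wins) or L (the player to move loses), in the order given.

Label each position W (a win for the player to move) or L (a loss). A position with no legal move is L; any other position is W exactly when some move reaches an L, and L when every move reaches a W.
n=0: no move → L
n=1: no move → L
n=2: →0(L), so W
n=3: →1(L), so W
n=4: →2(W) only, which is W, so L
n=5: →3(W) only, which is W, so L
n=6: →4(L), so W
n=7: →5(L), so W
n=8: →1(L), so W
n=9: →7(W), 2(W) — all W, so L
n=10: →8(W), 3(W) — all W, so L
n=11: →9(L), so W
n=12: →10(L), so W
n=13: →11(W), 6(W) — all W, so L
n=14: →12(W), 7(W) — all W, so L
n=15: →13(L), so W
n=16: →14(L), so W
n=17: →10(L), so W
n=18: →16(W), 11(W) — all W, so L
n=19: →17(W), 12(W) — all W, so L
n=20: →18(L), so W
n=21: →19(L), so W
n=22: →20(W), 15(W) — all W, so L
n=23: →21(W), 16(W) — all W, so L
n=24: →22(L), so W
n=25: →23(L), so W
n=26: →19(L), so W
n=27: →25(W), 20(W) — all W, so L

8: W, 27: L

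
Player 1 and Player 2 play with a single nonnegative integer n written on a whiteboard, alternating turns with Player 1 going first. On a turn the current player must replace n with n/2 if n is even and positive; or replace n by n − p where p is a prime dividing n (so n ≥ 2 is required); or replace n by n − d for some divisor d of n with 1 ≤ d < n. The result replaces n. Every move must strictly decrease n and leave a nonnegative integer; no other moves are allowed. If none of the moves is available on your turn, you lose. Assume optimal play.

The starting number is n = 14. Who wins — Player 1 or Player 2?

Classify positions by backward induction: terminal positions (no move available) are L. From any other position, the mover wins iff some move reaches an L.
n=0: no move → L
n=1: no move → L
n=2: W (go to 0, an L position)
n=3: W (go to 0, an L position)
n=4: L (options 2(W), 3(W) are all W)
n=5: W (go to 0, an L position)
n=6: W (go to 4, an L position)
n=7: W (go to 0, an L position)
n=8: W (go to 4, an L position)
n=9: L (options 6(W), 8(W) are all W)
n=10: W (go to 9, an L position)
n=11: W (go to 0, an L position)
n=12: W (go to 9, an L position)
n=13: W (go to 0, an L position)
n=14: L (options 7(W), 12(W), 13(W) are all W)
The starting position 14 is L: whatever Player 1 does, the opponent receives a W position.

Player 2 wins.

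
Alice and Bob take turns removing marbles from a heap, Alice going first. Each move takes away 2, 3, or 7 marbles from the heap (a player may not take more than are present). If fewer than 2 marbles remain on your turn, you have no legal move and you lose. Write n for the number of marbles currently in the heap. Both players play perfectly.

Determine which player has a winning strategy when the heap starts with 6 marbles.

Classify positions by backward induction: terminal positions (no move available) are L. From any other position, the mover wins iff some move reaches an L.
n=0: no move → L
n=1: no move → L
n=2: →0(L), so W
n=3: →1(L), so W
n=4: →1(L), so W
n=5: →3(W), 2(W) — all W, so L
n=6: →4(W), 3(W) — all W, so L
Every move from 6 reaches a W position, so the mover loses.

Bob wins.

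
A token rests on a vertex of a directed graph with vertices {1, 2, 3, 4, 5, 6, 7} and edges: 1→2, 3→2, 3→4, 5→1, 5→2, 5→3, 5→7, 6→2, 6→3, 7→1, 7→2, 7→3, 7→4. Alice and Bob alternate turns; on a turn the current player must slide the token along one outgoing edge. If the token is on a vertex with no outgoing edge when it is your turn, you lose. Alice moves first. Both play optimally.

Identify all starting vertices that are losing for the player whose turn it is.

Compute win/loss labels from the base case upward. A position with no move is L. Any other position is W if it can reach an L in one move, else L.
Every edge goes from a vertex to one that appears earlier in the order 4, 2, 3, 1, 7, 5, 6, so processing vertices in that order labels each vertex after all of its successors.
4: no outgoing edge → L
2: no outgoing edge → L
3: reaches L-position 2 → W
1: reaches L-position 2 → W
7: reaches L-position 2 → W
5: reaches L-position 2 → W
6: reaches L-position 2 → W
Reading off the rows marked L gives the requested list; there are 2 such vertices.

2, 4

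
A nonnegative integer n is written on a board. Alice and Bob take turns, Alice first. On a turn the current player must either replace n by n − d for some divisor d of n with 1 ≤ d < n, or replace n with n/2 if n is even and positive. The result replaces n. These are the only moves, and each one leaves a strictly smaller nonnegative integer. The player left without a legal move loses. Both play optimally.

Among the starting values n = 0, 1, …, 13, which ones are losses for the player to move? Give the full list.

Build the W/L table. Terminal = L. A non-terminal position is W if it has a move to some L; otherwise it is L.
n=0: no move → L
n=1: no move → L
n=2: can move to 1, which is L ⇒ W
n=3: the only move is to 2(W), a W ⇒ L
n=4: can move to 3, which is L ⇒ W
n=5: the only move is to 4(W), a W ⇒ L
n=6: can move to 3, which is L ⇒ W
n=7: the only move is to 6(W), a W ⇒ L
n=8: can move to 7, which is L ⇒ W
n=9: moves to 6(W), 8(W); every one is W ⇒ L
n=10: can move to 5, which is L ⇒ W
n=11: the only move is to 10(W), a W ⇒ L
n=12: can move to 9, which is L ⇒ W
n=13: the only move is to 12(W), a W ⇒ L
Reading off the rows marked L gives the requested list; there are 8 such values of n.

0, 1, 3, 5, 7, 9, 11, 13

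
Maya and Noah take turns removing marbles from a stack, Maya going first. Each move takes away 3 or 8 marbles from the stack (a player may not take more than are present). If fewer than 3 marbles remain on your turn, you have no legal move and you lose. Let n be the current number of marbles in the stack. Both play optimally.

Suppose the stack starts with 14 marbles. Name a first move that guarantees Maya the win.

Use the standard recursion: the mover loses at a terminal position; elsewhere, the mover wins exactly when some move hands the opponent an L position.
n=0: no move → L
n=1: no move → L
n=2: no move → L
n=3: →0(L), so W
n=4: →1(L), so W
n=5: →2(L), so W
n=6: →3(W) only, which is W, so L
n=7: →4(W) only, which is W, so L
n=8: →0(L), so W
n=9: →6(L), so W
n=10: →7(L), so W
n=11: →8(W), 3(W) — all W, so L
n=12: →9(W), 4(W) — all W, so L
n=13: →10(W), 5(W) — all W, so L
n=14: →11(L), so W
From 14, the L positions reachable in one move are: 11, 6. Any move reaching one of these is winning.

Remove 3, leaving 11.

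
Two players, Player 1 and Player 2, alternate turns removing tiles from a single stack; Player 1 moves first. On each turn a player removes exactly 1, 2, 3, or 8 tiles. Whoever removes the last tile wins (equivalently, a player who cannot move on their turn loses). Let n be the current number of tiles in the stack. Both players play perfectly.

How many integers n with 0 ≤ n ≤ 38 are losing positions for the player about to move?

9

Use the standard recursion: the mover loses at a terminal position; elsewhere, the mover wins exactly when some move hands the opponent an L position.
n=0: no move → L
n=1: →0(L), so W
n=2: →0(L), so W
n=3: →0(L), so W
n=4: →3(W), 2(W), 1(W) — all W, so L
n=5: →4(L), so W
n=6: →4(L), so W
n=7: →4(L), so W
n=8: →0(L), so W
n=9: →8(W), 7(W), 6(W), 1(W) — all W, so L
n=10: →9(L), so W
n=11: →9(L), so W
n=12: →9(L), so W
n=13: →12(W), 11(W), 10(W), 5(W) — all W, so L
n=14: →13(L), so W
n=15: →13(L), so W
n=16: →13(L), so W
n=17: →9(L), so W
n=18: →17(W), 16(W), 15(W), 10(W) — all W, so L
n=19: →18(L), so W
n=20: →18(L), so W
n=21: →18(L), so W
n=22: →21(W), 20(W), 19(W), 14(W) — all W, so L
n=23: →22(L), so W
n=24: →22(L), so W
n=25: →22(L), so W
n=26: →18(L), so W
n=27: →26(W), 25(W), 24(W), 19(W) — all W, so L
n=28: →27(L), so W
n=29: →27(L), so W
n=30: →27(L), so W
n=31: →30(W), 29(W), 28(W), 23(W) — all W, so L
n=32: →31(L), so W
n=33: →31(L), so W
n=34: →31(L), so W
n=35: →27(L), so W
n=36: →35(W), 34(W), 33(W), 28(W) — all W, so L
n=37: →36(L), so W
n=38: →36(L), so W
L entries with 0 ≤ n ≤ 38: n = 0, 4, 9, 13, 18, 22, 27, 31, 36; that makes 9.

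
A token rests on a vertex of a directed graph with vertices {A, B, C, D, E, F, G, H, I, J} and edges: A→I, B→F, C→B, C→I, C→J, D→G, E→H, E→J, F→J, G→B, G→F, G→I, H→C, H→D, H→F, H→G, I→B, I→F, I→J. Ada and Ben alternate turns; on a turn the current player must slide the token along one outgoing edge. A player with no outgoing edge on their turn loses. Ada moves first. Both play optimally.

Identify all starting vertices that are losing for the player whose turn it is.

Label each position W (a win for the player to move) or L (a loss). A position with no legal move is L; any other position is W exactly when some move reaches an L, and L when every move reaches a W.
Every edge goes from a vertex to one that appears earlier in the order J, F, B, I, G, C, D, A, H, E, so processing vertices in that order labels each vertex after all of its successors.
J: no outgoing edge → L
F: can move to J, which is L ⇒ W
B: the only move is to F(W), a W ⇒ L
I: can move to B, which is L ⇒ W
G: can move to B, which is L ⇒ W
C: can move to B, which is L ⇒ W
D: the only move is to G(W), a W ⇒ L
A: the only move is to I(W), a W ⇒ L
H: can move to D, which is L ⇒ W
E: can move to J, which is L ⇒ W
The losing starting vertices are exactly the entries labelled L in this table (4 of them).

A, B, D, J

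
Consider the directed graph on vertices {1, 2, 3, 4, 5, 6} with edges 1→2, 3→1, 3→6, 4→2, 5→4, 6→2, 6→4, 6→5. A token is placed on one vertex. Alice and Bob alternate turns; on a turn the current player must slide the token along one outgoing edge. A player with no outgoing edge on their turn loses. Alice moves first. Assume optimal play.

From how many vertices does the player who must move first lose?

3

Positions with no move are L. A position that does have a move is losing for the player to move precisely when every available move leads to a winning position for the opponent. Fill in the labels:
Every edge goes from a vertex to one that appears earlier in the order 2, 4, 5, 6, 1, 3, so processing vertices in that order labels each vertex after all of its successors.
2: no outgoing edge → L
4: reaches L-position 2 → W
5: only reaches 4(W), which is W → L
6: reaches L-position 5 → W
1: reaches L-position 2 → W
3: only reaches 1(W), 6(W), all W → L
The L vertices are 2, 3, 5; that is 3 in all.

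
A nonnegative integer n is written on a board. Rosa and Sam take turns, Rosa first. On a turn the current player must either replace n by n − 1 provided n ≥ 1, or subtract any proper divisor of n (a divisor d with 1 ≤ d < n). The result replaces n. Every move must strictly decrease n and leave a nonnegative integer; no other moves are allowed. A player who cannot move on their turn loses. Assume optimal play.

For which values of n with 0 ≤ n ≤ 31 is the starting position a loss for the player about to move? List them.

0, 2, 5, 7, 9, 11, 13, 15, 17, 19, 21, 23, 25, 27, 29, 31

Work bottom-up. With no move the player to move loses. Otherwise the position is W if at least one move leads to an L position for the opponent, and L if every move leads to a W.
n=0: no move → L
n=1: →0(L), so W
n=2: →1(W) only, which is W, so L
n=3: →2(L), so W
n=4: →2(L), so W
n=5: →4(W) only, which is W, so L
n=6: →5(L), so W
n=7: →6(W) only, which is W, so L
n=8: →7(L), so W
n=9: →6(W), 8(W) — all W, so L
n=10: →5(L), so W
n=11: →10(W) only, which is W, so L
n=12: →9(L), so W
n=13: →12(W) only, which is W, so L
n=14: →7(L), so W
n=15: →10(W), 12(W), 14(W) — all W, so L
n=16: →15(L), so W
n=17: →16(W) only, which is W, so L
n=18: →9(L), so W
n=19: →18(W) only, which is W, so L
n=20: →15(L), so W
n=21: →14(W), 18(W), 20(W) — all W, so L
n=22: →11(L), so W
n=23: →22(W) only, which is W, so L
n=24: →21(L), so W
n=25: →20(W), 24(W) — all W, so L
n=26: →13(L), so W
n=27: →18(W), 24(W), 26(W) — all W, so L
n=28: →21(L), so W
n=29: →28(W) only, which is W, so L
n=30: →15(L), so W
n=31: →30(W) only, which is W, so L
Reading off the rows marked L gives the requested list; there are 16 such values of n.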